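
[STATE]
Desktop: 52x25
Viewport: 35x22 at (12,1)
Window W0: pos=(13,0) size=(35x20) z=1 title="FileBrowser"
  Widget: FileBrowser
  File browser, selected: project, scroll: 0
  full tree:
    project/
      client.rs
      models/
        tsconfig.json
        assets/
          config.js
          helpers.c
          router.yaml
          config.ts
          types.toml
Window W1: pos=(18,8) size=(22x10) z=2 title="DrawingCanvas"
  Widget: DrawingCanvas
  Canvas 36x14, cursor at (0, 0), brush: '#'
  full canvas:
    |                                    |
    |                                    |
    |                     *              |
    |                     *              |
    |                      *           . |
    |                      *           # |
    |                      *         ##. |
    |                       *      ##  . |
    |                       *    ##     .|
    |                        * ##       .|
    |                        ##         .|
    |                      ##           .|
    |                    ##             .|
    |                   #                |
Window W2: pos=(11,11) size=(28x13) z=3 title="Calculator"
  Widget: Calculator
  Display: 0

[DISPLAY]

 ┃ FileBrowser                     
 ┠─────────────────────────────────
 ┃> [-] project/                   
 ┃    client.rs                    
 ┃    [+] models/                  
 ┃                                 
 ┃                                 
 ┃    ┏━━━━━━━━━━━━━━━━━━━━┓       
 ┃    ┃ DrawingCanvas      ┃       
 ┃    ┠────────────────────┨       
━━━━━━━━━━━━━━━━━━━━━━━━━━┓┃       
 Calculator               ┃┃       
──────────────────────────┨┃       
                         0┃┃       
┌───┬───┬───┬───┐         ┃┃       
│ 7 │ 8 │ 9 │ ÷ │         ┃┃       
├───┼───┼───┼───┤         ┃┛       
│ 4 │ 5 │ 6 │ × │         ┃        
├───┼───┼───┼───┤         ┃━━━━━━━━
│ 1 │ 2 │ 3 │ - │         ┃        
├───┼───┼───┼───┤         ┃        
│ 0 │ . │ = │ + │         ┃        


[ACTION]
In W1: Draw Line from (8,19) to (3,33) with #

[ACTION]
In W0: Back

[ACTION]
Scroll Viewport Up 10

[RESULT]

 ┏━━━━━━━━━━━━━━━━━━━━━━━━━━━━━━━━━
 ┃ FileBrowser                     
 ┠─────────────────────────────────
 ┃> [-] project/                   
 ┃    client.rs                    
 ┃    [+] models/                  
 ┃                                 
 ┃                                 
 ┃    ┏━━━━━━━━━━━━━━━━━━━━┓       
 ┃    ┃ DrawingCanvas      ┃       
 ┃    ┠────────────────────┨       
━━━━━━━━━━━━━━━━━━━━━━━━━━┓┃       
 Calculator               ┃┃       
──────────────────────────┨┃       
                         0┃┃       
┌───┬───┬───┬───┐         ┃┃       
│ 7 │ 8 │ 9 │ ÷ │         ┃┃       
├───┼───┼───┼───┤         ┃┛       
│ 4 │ 5 │ 6 │ × │         ┃        
├───┼───┼───┼───┤         ┃━━━━━━━━
│ 1 │ 2 │ 3 │ - │         ┃        
├───┼───┼───┼───┤         ┃        


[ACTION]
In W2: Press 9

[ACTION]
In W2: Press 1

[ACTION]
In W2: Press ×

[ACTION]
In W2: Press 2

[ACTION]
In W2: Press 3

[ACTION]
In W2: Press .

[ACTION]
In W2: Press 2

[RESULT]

 ┏━━━━━━━━━━━━━━━━━━━━━━━━━━━━━━━━━
 ┃ FileBrowser                     
 ┠─────────────────────────────────
 ┃> [-] project/                   
 ┃    client.rs                    
 ┃    [+] models/                  
 ┃                                 
 ┃                                 
 ┃    ┏━━━━━━━━━━━━━━━━━━━━┓       
 ┃    ┃ DrawingCanvas      ┃       
 ┃    ┠────────────────────┨       
━━━━━━━━━━━━━━━━━━━━━━━━━━┓┃       
 Calculator               ┃┃       
──────────────────────────┨┃       
                      23.2┃┃       
┌───┬───┬───┬───┐         ┃┃       
│ 7 │ 8 │ 9 │ ÷ │         ┃┃       
├───┼───┼───┼───┤         ┃┛       
│ 4 │ 5 │ 6 │ × │         ┃        
├───┼───┼───┼───┤         ┃━━━━━━━━
│ 1 │ 2 │ 3 │ - │         ┃        
├───┼───┼───┼───┤         ┃        


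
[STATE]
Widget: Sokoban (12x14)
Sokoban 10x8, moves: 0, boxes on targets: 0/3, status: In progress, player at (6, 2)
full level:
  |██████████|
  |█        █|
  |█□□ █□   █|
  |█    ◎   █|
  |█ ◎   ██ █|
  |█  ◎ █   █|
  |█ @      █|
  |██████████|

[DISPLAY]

██████████  
█        █  
█□□ █□   █  
█    ◎   █  
█ ◎   ██ █  
█  ◎ █   █  
█ @      █  
██████████  
Moves: 0  0/
            
            
            
            
            


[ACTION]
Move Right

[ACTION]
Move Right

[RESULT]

██████████  
█        █  
█□□ █□   █  
█    ◎   █  
█ ◎   ██ █  
█  ◎ █   █  
█   @    █  
██████████  
Moves: 2  0/
            
            
            
            
            


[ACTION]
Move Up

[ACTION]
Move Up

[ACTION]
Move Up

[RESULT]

██████████  
█        █  
█□□ █□   █  
█   @◎   █  
█ ◎   ██ █  
█  ◎ █   █  
█        █  
██████████  
Moves: 5  0/
            
            
            
            
            


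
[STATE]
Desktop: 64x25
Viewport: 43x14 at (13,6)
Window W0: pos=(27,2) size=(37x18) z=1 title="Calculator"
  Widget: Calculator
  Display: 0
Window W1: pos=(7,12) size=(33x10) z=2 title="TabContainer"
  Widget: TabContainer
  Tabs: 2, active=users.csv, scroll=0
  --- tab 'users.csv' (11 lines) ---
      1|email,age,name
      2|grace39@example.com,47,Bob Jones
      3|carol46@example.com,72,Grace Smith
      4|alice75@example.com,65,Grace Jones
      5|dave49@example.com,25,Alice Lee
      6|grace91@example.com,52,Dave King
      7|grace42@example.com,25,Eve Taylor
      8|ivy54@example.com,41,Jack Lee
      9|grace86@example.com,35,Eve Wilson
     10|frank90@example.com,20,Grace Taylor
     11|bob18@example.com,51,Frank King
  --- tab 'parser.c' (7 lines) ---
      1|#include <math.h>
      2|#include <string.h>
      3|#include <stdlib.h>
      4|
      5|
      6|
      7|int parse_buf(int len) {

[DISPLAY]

              ┃┌───┬───┬───┬───┐           
              ┃│ 7 │ 8 │ 9 │ ÷ │           
              ┃├───┼───┼───┼───┤           
              ┃│ 4 │ 5 │ 6 │ × │           
              ┃├───┼───┼───┼───┤           
              ┃│ 1 │ 2 │ 3 │ - │           
━━━━━━━━━━━━━━━━━━━━━━━━━━┓┼───┤           
ontainer                  ┃│ + │           
──────────────────────────┨┼───┤           
s.csv]│ parser.c          ┃│ M+│           
──────────────────────────┃┴───┘           
,age,name                 ┃                
39@example.com,47,Bob Jone┃                
46@example.com,72,Grace Sm┃━━━━━━━━━━━━━━━━


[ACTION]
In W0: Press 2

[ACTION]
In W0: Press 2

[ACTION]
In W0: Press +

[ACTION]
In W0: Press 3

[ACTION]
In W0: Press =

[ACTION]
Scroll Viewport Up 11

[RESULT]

                                           
                                           
              ┏━━━━━━━━━━━━━━━━━━━━━━━━━━━━
              ┃ Calculator                 
              ┠────────────────────────────
              ┃                            
              ┃┌───┬───┬───┬───┐           
              ┃│ 7 │ 8 │ 9 │ ÷ │           
              ┃├───┼───┼───┼───┤           
              ┃│ 4 │ 5 │ 6 │ × │           
              ┃├───┼───┼───┼───┤           
              ┃│ 1 │ 2 │ 3 │ - │           
━━━━━━━━━━━━━━━━━━━━━━━━━━┓┼───┤           
ontainer                  ┃│ + │           


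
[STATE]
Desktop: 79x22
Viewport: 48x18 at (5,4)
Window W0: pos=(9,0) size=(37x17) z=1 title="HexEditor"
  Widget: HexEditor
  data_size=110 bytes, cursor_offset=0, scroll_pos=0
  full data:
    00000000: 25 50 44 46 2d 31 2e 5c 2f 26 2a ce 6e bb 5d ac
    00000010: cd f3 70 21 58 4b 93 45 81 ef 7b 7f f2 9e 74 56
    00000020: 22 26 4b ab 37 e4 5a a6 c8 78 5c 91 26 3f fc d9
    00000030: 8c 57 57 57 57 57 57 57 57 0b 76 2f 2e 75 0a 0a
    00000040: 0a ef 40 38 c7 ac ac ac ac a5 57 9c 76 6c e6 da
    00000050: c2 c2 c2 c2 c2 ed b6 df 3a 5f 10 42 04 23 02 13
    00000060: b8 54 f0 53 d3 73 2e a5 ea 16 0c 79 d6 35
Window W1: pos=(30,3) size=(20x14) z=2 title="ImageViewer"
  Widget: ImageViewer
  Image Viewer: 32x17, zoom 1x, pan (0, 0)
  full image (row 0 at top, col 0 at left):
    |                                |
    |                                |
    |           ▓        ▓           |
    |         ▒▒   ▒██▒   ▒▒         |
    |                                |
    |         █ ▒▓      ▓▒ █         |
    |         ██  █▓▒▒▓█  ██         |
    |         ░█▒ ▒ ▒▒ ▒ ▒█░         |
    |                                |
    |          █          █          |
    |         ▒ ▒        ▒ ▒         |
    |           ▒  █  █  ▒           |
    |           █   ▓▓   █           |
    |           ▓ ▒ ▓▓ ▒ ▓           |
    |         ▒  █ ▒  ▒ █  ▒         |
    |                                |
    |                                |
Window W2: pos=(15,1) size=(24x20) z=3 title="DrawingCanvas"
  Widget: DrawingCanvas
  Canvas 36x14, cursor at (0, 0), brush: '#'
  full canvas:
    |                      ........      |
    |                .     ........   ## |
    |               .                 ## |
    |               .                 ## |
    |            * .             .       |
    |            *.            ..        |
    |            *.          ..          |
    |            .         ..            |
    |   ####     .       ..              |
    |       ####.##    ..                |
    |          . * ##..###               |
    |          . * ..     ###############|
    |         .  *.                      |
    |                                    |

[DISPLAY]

    ┃00000┃+                     ┃ewer      ┃   
    ┃00000┃                .     ┃──────────┨   
    ┃00000┃               .      ┃          ┃   
    ┃00000┃               .      ┃          ┃   
    ┃00000┃            * .       ┃   ▓      ┃   
    ┃00000┃            *.        ┃ ▒▒   ▒██▒┃   
    ┃     ┃            *.        ┃          ┃   
    ┃     ┃            .         ┃ █ ▒▓     ┃   
    ┃     ┃   ####     .       ..┃ ██  █▓▒▒▓┃   
    ┃     ┃       ####.##    ..  ┃ ░█▒ ▒ ▒▒ ┃   
    ┃     ┃          . * ##..### ┃          ┃   
    ┃     ┃          . * ..     #┃  █       ┃   
    ┗━━━━━┃         .  *.        ┃━━━━━━━━━━┛   
          ┃                      ┃              
          ┃                      ┃              
          ┃                      ┃              
          ┗━━━━━━━━━━━━━━━━━━━━━━┛              
                                                


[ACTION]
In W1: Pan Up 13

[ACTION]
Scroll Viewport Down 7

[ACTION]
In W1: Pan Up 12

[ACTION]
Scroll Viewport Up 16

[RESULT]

    ┏━━━━━━━━━━━━━━━━━━━━━━━━━━━━━━━━━━━┓       
    ┃ HexE┏━━━━━━━━━━━━━━━━━━━━━━┓      ┃       
    ┠─────┃ DrawingCanvas        ┃──────┨       
    ┃00000┠──────────────────────┨━━━━━━━━━━┓   
    ┃00000┃+                     ┃ewer      ┃   
    ┃00000┃                .     ┃──────────┨   
    ┃00000┃               .      ┃          ┃   
    ┃00000┃               .      ┃          ┃   
    ┃00000┃            * .       ┃   ▓      ┃   
    ┃00000┃            *.        ┃ ▒▒   ▒██▒┃   
    ┃     ┃            *.        ┃          ┃   
    ┃     ┃            .         ┃ █ ▒▓     ┃   
    ┃     ┃   ####     .       ..┃ ██  █▓▒▒▓┃   
    ┃     ┃       ####.##    ..  ┃ ░█▒ ▒ ▒▒ ┃   
    ┃     ┃          . * ##..### ┃          ┃   
    ┃     ┃          . * ..     #┃  █       ┃   
    ┗━━━━━┃         .  *.        ┃━━━━━━━━━━┛   
          ┃                      ┃              


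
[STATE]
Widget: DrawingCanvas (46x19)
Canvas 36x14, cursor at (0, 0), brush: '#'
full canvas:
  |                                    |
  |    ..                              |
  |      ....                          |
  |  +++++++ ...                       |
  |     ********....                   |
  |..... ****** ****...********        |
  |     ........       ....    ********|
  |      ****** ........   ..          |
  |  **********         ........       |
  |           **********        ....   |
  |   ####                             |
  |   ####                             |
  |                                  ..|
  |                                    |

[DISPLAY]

+                                             
    ..                                        
      ....                                    
  +++++++ ...                                 
     ********....                             
..... ****** ****...********                  
     ........       ....    ********          
      ****** ........   ..                    
  **********         ........                 
           **********        ....             
   ####                                       
   ####                                       
                                  ..          
                                              
                                              
                                              
                                              
                                              
                                              


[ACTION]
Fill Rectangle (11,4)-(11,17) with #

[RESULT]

+                                             
    ..                                        
      ....                                    
  +++++++ ...                                 
     ********....                             
..... ****** ****...********                  
     ........       ....    ********          
      ****** ........   ..                    
  **********         ........                 
           **********        ....             
   ####                                       
   ###############                            
                                  ..          
                                              
                                              
                                              
                                              
                                              
                                              


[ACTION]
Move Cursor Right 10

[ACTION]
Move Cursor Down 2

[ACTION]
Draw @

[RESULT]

                                              
    ..                                        
      ....@                                   
  +++++++ ...                                 
     ********....                             
..... ****** ****...********                  
     ........       ....    ********          
      ****** ........   ..                    
  **********         ........                 
           **********        ....             
   ####                                       
   ###############                            
                                  ..          
                                              
                                              
                                              
                                              
                                              
                                              


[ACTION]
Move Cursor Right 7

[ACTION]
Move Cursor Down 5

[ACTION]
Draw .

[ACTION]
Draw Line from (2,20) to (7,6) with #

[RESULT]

                                              
    ..                                        
      ....@        ##                         
  +++++++ ...   ###                           
     ********###.                             
..... *****##****...********                  
     ...###..       ....    ********          
      ##**** ........   ..                    
  **********         ........                 
           **********        ....             
   ####                                       
   ###############                            
                                  ..          
                                              
                                              
                                              
                                              
                                              
                                              


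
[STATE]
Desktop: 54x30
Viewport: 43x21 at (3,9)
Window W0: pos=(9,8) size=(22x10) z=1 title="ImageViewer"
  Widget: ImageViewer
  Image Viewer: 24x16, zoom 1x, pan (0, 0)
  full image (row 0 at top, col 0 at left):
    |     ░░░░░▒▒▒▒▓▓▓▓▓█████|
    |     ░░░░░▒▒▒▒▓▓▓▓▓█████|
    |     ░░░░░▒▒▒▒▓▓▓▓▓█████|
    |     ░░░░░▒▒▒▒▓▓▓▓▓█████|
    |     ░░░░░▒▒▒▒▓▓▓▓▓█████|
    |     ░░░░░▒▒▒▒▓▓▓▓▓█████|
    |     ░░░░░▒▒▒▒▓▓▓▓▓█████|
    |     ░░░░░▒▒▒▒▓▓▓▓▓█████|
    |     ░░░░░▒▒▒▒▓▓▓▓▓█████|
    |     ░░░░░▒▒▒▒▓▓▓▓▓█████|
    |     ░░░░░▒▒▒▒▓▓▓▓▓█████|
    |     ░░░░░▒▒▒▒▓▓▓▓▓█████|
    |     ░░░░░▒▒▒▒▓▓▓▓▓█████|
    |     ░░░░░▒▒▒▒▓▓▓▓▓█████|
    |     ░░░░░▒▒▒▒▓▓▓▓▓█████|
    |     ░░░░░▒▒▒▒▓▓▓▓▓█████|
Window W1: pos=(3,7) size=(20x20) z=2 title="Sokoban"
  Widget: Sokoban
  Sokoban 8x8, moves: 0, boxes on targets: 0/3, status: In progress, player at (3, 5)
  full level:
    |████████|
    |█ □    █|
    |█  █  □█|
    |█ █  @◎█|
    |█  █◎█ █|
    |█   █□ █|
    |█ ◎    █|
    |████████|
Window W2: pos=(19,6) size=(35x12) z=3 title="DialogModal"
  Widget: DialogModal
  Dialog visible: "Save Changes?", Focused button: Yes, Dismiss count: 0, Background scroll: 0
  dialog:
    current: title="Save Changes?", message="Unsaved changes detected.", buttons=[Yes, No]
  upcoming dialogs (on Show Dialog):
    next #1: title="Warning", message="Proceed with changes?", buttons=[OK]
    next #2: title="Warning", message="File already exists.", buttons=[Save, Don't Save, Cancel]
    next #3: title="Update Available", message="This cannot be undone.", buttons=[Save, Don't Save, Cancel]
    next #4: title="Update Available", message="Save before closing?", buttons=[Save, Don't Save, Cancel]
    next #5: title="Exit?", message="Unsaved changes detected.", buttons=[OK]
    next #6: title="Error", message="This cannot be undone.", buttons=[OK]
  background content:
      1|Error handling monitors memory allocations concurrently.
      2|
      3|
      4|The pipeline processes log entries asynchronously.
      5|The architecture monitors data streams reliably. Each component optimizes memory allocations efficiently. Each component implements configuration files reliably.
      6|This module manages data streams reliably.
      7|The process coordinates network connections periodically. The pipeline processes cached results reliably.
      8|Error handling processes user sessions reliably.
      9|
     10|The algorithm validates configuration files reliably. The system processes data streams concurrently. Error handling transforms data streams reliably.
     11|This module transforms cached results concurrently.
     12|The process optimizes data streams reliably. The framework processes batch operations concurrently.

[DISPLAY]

┠───────────────┃Error handling monitors me
┃████████       ┃  ┌───────────────────────
┃█ □    █       ┃  │       Save Changes?   
┃█  █  □█       ┃Th│ Unsaved changes detect
┃█ █  @◎█       ┃Th│         [Yes]  No     
┃█  █◎█ █       ┃Th└───────────────────────
┃█   █□ █       ┃The process coordinates ne
┃█ ◎    █       ┃Error handling processes u
┃████████       ┗━━━━━━━━━━━━━━━━━━━━━━━━━━
┃Moves: 0  0/3     ┃                       
┃                  ┃                       
┃                  ┃                       
┃                  ┃                       
┃                  ┃                       
┃                  ┃                       
┃                  ┃                       
┃                  ┃                       
┗━━━━━━━━━━━━━━━━━━┛                       
                                           
                                           
                                           


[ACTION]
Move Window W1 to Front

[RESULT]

┠──────────────────┨or handling monitors me
┃████████          ┃───────────────────────
┃█ □    █          ┃       Save Changes?   
┃█  █  □█          ┃ Unsaved changes detect
┃█ █  @◎█          ┃         [Yes]  No     
┃█  █◎█ █          ┃───────────────────────
┃█   █□ █          ┃ process coordinates ne
┃█ ◎    █          ┃or handling processes u
┃████████          ┃━━━━━━━━━━━━━━━━━━━━━━━
┃Moves: 0  0/3     ┃                       
┃                  ┃                       
┃                  ┃                       
┃                  ┃                       
┃                  ┃                       
┃                  ┃                       
┃                  ┃                       
┃                  ┃                       
┗━━━━━━━━━━━━━━━━━━┛                       
                                           
                                           
                                           


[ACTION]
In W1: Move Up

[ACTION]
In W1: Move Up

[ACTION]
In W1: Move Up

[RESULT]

┠──────────────────┨or handling monitors me
┃████████          ┃───────────────────────
┃█ □  @ █          ┃       Save Changes?   
┃█  █  □█          ┃ Unsaved changes detect
┃█ █   ◎█          ┃         [Yes]  No     
┃█  █◎█ █          ┃───────────────────────
┃█   █□ █          ┃ process coordinates ne
┃█ ◎    █          ┃or handling processes u
┃████████          ┃━━━━━━━━━━━━━━━━━━━━━━━
┃Moves: 2  0/3     ┃                       
┃                  ┃                       
┃                  ┃                       
┃                  ┃                       
┃                  ┃                       
┃                  ┃                       
┃                  ┃                       
┃                  ┃                       
┗━━━━━━━━━━━━━━━━━━┛                       
                                           
                                           
                                           


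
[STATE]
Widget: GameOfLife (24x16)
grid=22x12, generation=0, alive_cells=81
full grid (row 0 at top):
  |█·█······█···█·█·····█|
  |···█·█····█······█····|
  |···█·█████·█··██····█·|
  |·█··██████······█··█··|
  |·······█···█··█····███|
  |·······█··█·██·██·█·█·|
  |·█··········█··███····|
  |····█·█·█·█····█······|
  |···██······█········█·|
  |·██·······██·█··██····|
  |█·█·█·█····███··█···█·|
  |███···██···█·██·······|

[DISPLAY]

Gen: 0                  
█·█······█···█·█·····█  
···█·█····█······█····  
···█·█████·█··██····█·  
·█··██████······█··█··  
·······█···█··█····███  
·······█··█·██·██·█·█·  
·█··········█··███····  
····█·█·█·█····█······  
···██······█········█·  
·██·······██·█··██····  
█·█·█·█····███··█···█·  
███···██···█·██·······  
                        
                        
                        


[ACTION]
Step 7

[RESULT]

Gen: 7                  
······················  
·██···················  
··················█···  
·················██···  
·······███·······█····  
······················  
······················  
·█···██······██·······  
··█···········█·······  
···········█··█·······  
··········█···········  
···········█·█········  
                        
                        
                        


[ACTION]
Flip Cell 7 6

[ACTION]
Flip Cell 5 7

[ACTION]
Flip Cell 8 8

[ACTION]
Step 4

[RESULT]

Gen: 11                 
······················  
······················  
·················██···  
·······██·······█··█··  
······█··█·······██···  
·······██·············  
··············█·······  
············██·█······  
············█··█······  
··············█·······  
···········███········  
···········█··········  
                        
                        
                        


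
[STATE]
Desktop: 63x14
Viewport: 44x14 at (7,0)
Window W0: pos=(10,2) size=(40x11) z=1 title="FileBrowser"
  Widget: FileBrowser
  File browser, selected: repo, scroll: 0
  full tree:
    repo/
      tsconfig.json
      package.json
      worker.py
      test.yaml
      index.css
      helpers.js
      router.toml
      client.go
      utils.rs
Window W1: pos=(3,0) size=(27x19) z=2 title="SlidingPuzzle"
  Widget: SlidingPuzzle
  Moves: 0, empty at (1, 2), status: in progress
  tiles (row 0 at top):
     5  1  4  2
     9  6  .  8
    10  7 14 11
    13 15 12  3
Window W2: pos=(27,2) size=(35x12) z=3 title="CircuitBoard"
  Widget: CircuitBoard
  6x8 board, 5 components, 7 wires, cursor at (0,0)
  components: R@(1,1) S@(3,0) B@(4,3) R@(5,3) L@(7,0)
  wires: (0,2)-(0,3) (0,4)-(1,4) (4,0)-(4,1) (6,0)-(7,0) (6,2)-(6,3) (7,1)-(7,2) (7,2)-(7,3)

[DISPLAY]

━━━━━━━━━━━━━━━━━━━━━━┓                     
idingPuzzle           ┃                     
────────────────────┏━━━━━━━━━━━━━━━━━━━━━━━
──┬────┬────┬────┐  ┃ CircuitBoard          
5 │  1 │  4 │  2 │  ┠───────────────────────
──┼────┼────┼────┤  ┃   0 1 2 3 4 5         
9 │  6 │    │  8 │  ┃0  [.]      · ─ ·   ·  
──┼────┼────┼────┤  ┃                    │  
0 │  7 │ 14 │ 11 │  ┃1       R           ·  
──┼────┼────┼────┤  ┃                       
3 │ 15 │ 12 │  3 │  ┃2                      
──┴────┴────┴────┘  ┃                       
es: 0               ┃3   S                  
                    ┗━━━━━━━━━━━━━━━━━━━━━━━


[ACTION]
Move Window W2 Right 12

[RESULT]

━━━━━━━━━━━━━━━━━━━━━━┓                     
idingPuzzle           ┃                     
─────────────────────┏━━━━━━━━━━━━━━━━━━━━━━
──┬────┬────┬────┐   ┃ CircuitBoard         
5 │  1 │  4 │  2 │   ┠──────────────────────
──┼────┼────┼────┤   ┃   0 1 2 3 4 5        
9 │  6 │    │  8 │   ┃0  [.]      · ─ ·   · 
──┼────┼────┼────┤   ┃                    │ 
0 │  7 │ 14 │ 11 │   ┃1       R           · 
──┼────┼────┼────┤   ┃                      
3 │ 15 │ 12 │  3 │   ┃2                     
──┴────┴────┴────┘   ┃                      
es: 0                ┃3   S                 
                     ┗━━━━━━━━━━━━━━━━━━━━━━


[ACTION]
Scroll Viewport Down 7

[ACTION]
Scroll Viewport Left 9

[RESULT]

   ┏━━━━━━━━━━━━━━━━━━━━━━━━━┓              
   ┃ SlidingPuzzle           ┃              
   ┠────────────────────────┏━━━━━━━━━━━━━━━
   ┃┌────┬────┬────┬────┐   ┃ CircuitBoard  
   ┃│  5 │  1 │  4 │  2 │   ┠───────────────
   ┃├────┼────┼────┼────┤   ┃   0 1 2 3 4 5 
   ┃│  9 │  6 │    │  8 │   ┃0  [.]      · ─
   ┃├────┼────┼────┼────┤   ┃               
   ┃│ 10 │  7 │ 14 │ 11 │   ┃1       R      
   ┃├────┼────┼────┼────┤   ┃               
   ┃│ 13 │ 15 │ 12 │  3 │   ┃2              
   ┃└────┴────┴────┴────┘   ┃               
   ┃Moves: 0                ┃3   S          
   ┃                        ┗━━━━━━━━━━━━━━━


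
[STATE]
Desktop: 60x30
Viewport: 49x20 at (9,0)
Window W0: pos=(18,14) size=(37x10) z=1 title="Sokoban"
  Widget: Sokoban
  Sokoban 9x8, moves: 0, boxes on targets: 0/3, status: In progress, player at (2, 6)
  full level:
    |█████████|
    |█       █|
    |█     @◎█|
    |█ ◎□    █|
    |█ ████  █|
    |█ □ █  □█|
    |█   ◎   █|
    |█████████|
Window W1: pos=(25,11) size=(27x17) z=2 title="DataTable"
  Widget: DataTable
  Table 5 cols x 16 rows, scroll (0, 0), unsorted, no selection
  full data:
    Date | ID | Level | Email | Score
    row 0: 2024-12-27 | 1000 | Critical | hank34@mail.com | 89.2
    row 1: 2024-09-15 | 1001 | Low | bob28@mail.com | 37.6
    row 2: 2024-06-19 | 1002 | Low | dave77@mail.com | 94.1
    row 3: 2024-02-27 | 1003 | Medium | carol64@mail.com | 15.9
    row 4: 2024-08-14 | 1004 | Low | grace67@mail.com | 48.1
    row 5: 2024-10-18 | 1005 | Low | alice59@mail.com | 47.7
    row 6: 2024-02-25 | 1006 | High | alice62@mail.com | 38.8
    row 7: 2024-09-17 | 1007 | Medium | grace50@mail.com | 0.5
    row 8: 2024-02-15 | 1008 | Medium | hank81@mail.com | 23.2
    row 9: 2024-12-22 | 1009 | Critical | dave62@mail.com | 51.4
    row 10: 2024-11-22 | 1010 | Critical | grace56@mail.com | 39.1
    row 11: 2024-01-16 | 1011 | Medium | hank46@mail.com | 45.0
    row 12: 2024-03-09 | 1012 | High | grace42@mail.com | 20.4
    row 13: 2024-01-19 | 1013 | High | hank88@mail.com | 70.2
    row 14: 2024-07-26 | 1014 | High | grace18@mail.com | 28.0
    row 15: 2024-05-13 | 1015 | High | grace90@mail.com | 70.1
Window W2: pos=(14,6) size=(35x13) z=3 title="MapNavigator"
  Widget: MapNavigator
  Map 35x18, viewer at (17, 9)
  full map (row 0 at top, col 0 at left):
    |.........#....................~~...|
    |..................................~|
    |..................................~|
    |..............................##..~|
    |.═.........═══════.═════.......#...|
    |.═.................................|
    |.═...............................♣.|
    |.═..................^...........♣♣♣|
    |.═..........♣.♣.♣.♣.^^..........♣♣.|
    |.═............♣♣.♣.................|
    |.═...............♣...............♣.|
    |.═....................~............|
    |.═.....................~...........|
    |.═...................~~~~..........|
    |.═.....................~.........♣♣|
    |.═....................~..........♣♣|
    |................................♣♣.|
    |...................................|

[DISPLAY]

                                                 
                                                 
                                                 
                                                 
                                                 
                                                 
     ┏━━━━━━━━━━━━━━━━━━━━━━━━━━━━━━━━━┓         
     ┃ MapNavigator                    ┃         
     ┠─────────────────────────────────┨         
     ┃═................................┃         
     ┃═...............................♣┃         
     ┃═..................^...........♣♣┃━━┓      
     ┃═..........♣.♣.♣.♣.^^..........♣♣┃  ┃      
     ┃═............♣♣.@................┃──┨      
     ┃═...............♣...............♣┃ │┃━━┓   
     ┃═....................~...........┃─┼┃  ┃   
     ┃═.....................~..........┃l│┃──┨   
     ┃═...................~~~~.........┃ │┃  ┃   
     ┗━━━━━━━━━━━━━━━━━━━━━━━━━━━━━━━━━┛ │┃  ┃   
         ┃█     ┃2024-02-27│1003│Medium  │┃  ┃   


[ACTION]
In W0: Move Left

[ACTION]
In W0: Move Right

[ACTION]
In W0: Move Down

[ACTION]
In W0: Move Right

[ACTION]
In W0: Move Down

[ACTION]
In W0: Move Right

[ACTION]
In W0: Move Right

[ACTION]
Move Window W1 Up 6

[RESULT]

                                                 
                                                 
                                                 
                                                 
                                                 
                ┏━━━━━━━━━━━━━━━━━━━━━━━━━┓      
     ┏━━━━━━━━━━━━━━━━━━━━━━━━━━━━━━━━━┓  ┃      
     ┃ MapNavigator                    ┃──┨      
     ┠─────────────────────────────────┨ │┃      
     ┃═................................┃─┼┃      
     ┃═...............................♣┃l│┃      
     ┃═..................^...........♣♣┃ │┃      
     ┃═..........♣.♣.♣.♣.^^..........♣♣┃ │┃      
     ┃═............♣♣.@................┃ │┃      
     ┃═...............♣...............♣┃ │┃━━┓   
     ┃═....................~...........┃ │┃  ┃   
     ┃═.....................~..........┃ │┃──┨   
     ┃═...................~~~~.........┃ │┃  ┃   
     ┗━━━━━━━━━━━━━━━━━━━━━━━━━━━━━━━━━┛ │┃  ┃   
         ┃█     ┃2024-12-22│1009│Critical│┃  ┃   


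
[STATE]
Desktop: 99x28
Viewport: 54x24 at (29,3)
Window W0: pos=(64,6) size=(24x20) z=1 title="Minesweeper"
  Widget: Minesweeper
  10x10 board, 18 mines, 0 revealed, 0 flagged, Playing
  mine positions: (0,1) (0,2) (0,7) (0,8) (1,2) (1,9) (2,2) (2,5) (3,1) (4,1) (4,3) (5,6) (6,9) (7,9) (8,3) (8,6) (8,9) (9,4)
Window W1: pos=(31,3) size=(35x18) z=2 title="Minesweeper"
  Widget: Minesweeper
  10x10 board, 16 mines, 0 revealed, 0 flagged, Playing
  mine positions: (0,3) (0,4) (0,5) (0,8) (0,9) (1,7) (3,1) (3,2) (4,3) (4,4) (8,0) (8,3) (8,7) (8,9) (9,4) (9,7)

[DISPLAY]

  ┏━━━━━━━━━━━━━━━━━━━━━━━━━━━━━━━━━┓                 
  ┃ Minesweeper                     ┃                 
  ┠─────────────────────────────────┨                 
  ┃■■■■■■■■■■                       ┃━━━━━━━━━━━━━━━━━
  ┃■■■■■■■■■■                       ┃Minesweeper      
  ┃■■■■■■■■■■                       ┃─────────────────
  ┃■■■■■■■■■■                       ┃■■■■■■■■■        
  ┃■■■■■■■■■■                       ┃■■■■■■■■■        
  ┃■■■■■■■■■■                       ┃■■■■■■■■■        
  ┃■■■■■■■■■■                       ┃■■■■■■■■■        
  ┃■■■■■■■■■■                       ┃■■■■■■■■■        
  ┃■■■■■■■■■■                       ┃■■■■■■■■■        
  ┃■■■■■■■■■■                       ┃■■■■■■■■■        
  ┃                                 ┃■■■■■■■■■        
  ┃                                 ┃■■■■■■■■■        
  ┃                                 ┃■■■■■■■■■        
  ┃                                 ┃                 
  ┗━━━━━━━━━━━━━━━━━━━━━━━━━━━━━━━━━┛                 
                                   ┃                  
                                   ┃                  
                                   ┃                  
                                   ┃                  
                                   ┗━━━━━━━━━━━━━━━━━━
                                                      


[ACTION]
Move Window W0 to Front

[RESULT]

  ┏━━━━━━━━━━━━━━━━━━━━━━━━━━━━━━━━━┓                 
  ┃ Minesweeper                     ┃                 
  ┠─────────────────────────────────┨                 
  ┃■■■■■■■■■■                      ┏━━━━━━━━━━━━━━━━━━
  ┃■■■■■■■■■■                      ┃ Minesweeper      
  ┃■■■■■■■■■■                      ┠──────────────────
  ┃■■■■■■■■■■                      ┃■■■■■■■■■■        
  ┃■■■■■■■■■■                      ┃■■■■■■■■■■        
  ┃■■■■■■■■■■                      ┃■■■■■■■■■■        
  ┃■■■■■■■■■■                      ┃■■■■■■■■■■        
  ┃■■■■■■■■■■                      ┃■■■■■■■■■■        
  ┃■■■■■■■■■■                      ┃■■■■■■■■■■        
  ┃■■■■■■■■■■                      ┃■■■■■■■■■■        
  ┃                                ┃■■■■■■■■■■        
  ┃                                ┃■■■■■■■■■■        
  ┃                                ┃■■■■■■■■■■        
  ┃                                ┃                  
  ┗━━━━━━━━━━━━━━━━━━━━━━━━━━━━━━━━┃                  
                                   ┃                  
                                   ┃                  
                                   ┃                  
                                   ┃                  
                                   ┗━━━━━━━━━━━━━━━━━━
                                                      


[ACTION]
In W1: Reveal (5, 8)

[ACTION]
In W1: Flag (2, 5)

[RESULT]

  ┏━━━━━━━━━━━━━━━━━━━━━━━━━━━━━━━━━┓                 
  ┃ Minesweeper                     ┃                 
  ┠─────────────────────────────────┨                 
  ┃■■■■■■■■■■                      ┏━━━━━━━━━━━━━━━━━━
  ┃■■■2322■32                      ┃ Minesweeper      
  ┃■■■1  111                       ┠──────────────────
  ┃■■■321                          ┃■■■■■■■■■■        
  ┃123■■1                          ┃■■■■■■■■■■        
  ┃  1221                          ┃■■■■■■■■■■        
  ┃                                ┃■■■■■■■■■■        
  ┃11111 1121                      ┃■■■■■■■■■■        
  ┃■■■■212■■■                      ┃■■■■■■■■■■        
  ┃■■■■■■■■■■                      ┃■■■■■■■■■■        
  ┃                                ┃■■■■■■■■■■        
  ┃                                ┃■■■■■■■■■■        
  ┃                                ┃■■■■■■■■■■        
  ┃                                ┃                  
  ┗━━━━━━━━━━━━━━━━━━━━━━━━━━━━━━━━┃                  
                                   ┃                  
                                   ┃                  
                                   ┃                  
                                   ┃                  
                                   ┗━━━━━━━━━━━━━━━━━━
                                                      


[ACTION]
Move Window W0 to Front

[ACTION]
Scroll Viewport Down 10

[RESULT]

  ┃ Minesweeper                     ┃                 
  ┠─────────────────────────────────┨                 
  ┃■■■■■■■■■■                      ┏━━━━━━━━━━━━━━━━━━
  ┃■■■2322■32                      ┃ Minesweeper      
  ┃■■■1  111                       ┠──────────────────
  ┃■■■321                          ┃■■■■■■■■■■        
  ┃123■■1                          ┃■■■■■■■■■■        
  ┃  1221                          ┃■■■■■■■■■■        
  ┃                                ┃■■■■■■■■■■        
  ┃11111 1121                      ┃■■■■■■■■■■        
  ┃■■■■212■■■                      ┃■■■■■■■■■■        
  ┃■■■■■■■■■■                      ┃■■■■■■■■■■        
  ┃                                ┃■■■■■■■■■■        
  ┃                                ┃■■■■■■■■■■        
  ┃                                ┃■■■■■■■■■■        
  ┃                                ┃                  
  ┗━━━━━━━━━━━━━━━━━━━━━━━━━━━━━━━━┃                  
                                   ┃                  
                                   ┃                  
                                   ┃                  
                                   ┃                  
                                   ┗━━━━━━━━━━━━━━━━━━
                                                      
                                                      
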